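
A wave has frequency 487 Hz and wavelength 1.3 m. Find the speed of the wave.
v = fλ = 633.1 m/s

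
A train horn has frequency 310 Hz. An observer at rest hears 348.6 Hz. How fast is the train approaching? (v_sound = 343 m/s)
v_s = v·(1 − f/f_obs) = 37.98 m/s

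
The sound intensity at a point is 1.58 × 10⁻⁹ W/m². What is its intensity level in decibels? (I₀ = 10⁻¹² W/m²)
β = 10·log₁₀(I/I₀) = 31.99 dB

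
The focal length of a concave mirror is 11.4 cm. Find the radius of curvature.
R = 2|f| = 22.8 cm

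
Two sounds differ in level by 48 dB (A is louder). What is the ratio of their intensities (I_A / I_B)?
I_A/I_B = 10^(Δβ/10) = 63100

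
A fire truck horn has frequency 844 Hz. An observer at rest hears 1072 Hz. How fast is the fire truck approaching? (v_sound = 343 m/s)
v_s = v·(1 − f/f_obs) = 72.95 m/s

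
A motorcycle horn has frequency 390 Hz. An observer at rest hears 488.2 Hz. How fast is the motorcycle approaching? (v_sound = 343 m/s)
v_s = v·(1 − f/f_obs) = 68.99 m/s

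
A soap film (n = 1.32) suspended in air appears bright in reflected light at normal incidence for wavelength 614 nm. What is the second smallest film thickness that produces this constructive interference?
2nt = (m − ½)λ with m = 2 → t = (m − ½)λ/(2n) = 348.9 nm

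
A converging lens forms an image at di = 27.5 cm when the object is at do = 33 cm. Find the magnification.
M = −di/do = -0.8333 (inverted image)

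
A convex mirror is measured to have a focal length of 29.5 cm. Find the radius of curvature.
R = 2|f| = 59 cm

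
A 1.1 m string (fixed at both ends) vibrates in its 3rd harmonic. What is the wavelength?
λₙ = 2L/n = 0.7333 m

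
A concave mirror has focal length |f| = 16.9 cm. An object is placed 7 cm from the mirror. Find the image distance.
f = +16.9 cm (concave); 1/di = 1/f − 1/do → di = -11.95 cm (virtual image, behind mirror)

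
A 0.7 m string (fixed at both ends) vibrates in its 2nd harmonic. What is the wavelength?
λₙ = 2L/n = 0.7 m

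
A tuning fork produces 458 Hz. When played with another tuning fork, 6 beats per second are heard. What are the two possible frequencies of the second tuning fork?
f₂ = 458 ± 6 Hz → 464 Hz or 452 Hz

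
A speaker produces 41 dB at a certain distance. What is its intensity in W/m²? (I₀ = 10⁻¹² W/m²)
I = I₀·10^(β/10) = 1.26 × 10⁻⁸ W/m²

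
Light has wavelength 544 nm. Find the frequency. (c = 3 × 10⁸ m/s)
f = c/λ = 5.515 × 10¹⁴ Hz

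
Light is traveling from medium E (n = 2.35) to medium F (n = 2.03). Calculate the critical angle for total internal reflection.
θc = arcsin(n₂/n₁) = 59.75°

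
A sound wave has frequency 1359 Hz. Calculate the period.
T = 1/f = 7.358 × 10⁻⁴ s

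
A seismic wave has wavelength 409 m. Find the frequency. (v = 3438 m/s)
f = v/λ = 8.406 Hz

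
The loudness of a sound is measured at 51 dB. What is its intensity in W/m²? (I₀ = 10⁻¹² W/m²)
I = I₀·10^(β/10) = 1.26 × 10⁻⁷ W/m²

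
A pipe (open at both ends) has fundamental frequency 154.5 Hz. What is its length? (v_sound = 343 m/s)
L = v/(2f₁) = 1.11 m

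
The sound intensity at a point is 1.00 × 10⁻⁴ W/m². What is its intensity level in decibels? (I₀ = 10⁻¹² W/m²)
β = 10·log₁₀(I/I₀) = 80 dB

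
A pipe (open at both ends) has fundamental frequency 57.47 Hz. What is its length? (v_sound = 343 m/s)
L = v/(2f₁) = 2.984 m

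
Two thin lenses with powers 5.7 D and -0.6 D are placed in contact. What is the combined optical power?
P_total = P₁ + P₂ = 5.1 D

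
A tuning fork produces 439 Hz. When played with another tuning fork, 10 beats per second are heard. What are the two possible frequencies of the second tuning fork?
f₂ = 439 ± 10 Hz → 449 Hz or 429 Hz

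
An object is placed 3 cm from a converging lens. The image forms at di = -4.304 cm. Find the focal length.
1/f = 1/do + 1/di → f = 9.902 cm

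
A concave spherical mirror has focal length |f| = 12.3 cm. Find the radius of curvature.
R = 2|f| = 24.6 cm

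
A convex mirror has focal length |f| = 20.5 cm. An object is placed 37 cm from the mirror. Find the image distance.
f = −20.5 cm (convex); 1/di = 1/f − 1/do → di = -13.19 cm (virtual image, behind mirror)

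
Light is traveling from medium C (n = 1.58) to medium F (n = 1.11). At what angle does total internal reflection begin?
θc = arcsin(n₂/n₁) = 44.63°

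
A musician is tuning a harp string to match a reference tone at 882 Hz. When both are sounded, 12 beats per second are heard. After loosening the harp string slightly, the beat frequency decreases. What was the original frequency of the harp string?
894 Hz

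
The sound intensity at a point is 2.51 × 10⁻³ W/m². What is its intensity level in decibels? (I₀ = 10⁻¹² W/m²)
β = 10·log₁₀(I/I₀) = 94 dB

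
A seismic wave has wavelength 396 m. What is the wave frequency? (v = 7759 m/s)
f = v/λ = 19.59 Hz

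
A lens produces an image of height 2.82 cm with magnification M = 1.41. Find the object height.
ho = |hi|/|M| = 2 cm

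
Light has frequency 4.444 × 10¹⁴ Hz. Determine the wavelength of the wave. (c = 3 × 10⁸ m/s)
λ = c/f = 675.1 nm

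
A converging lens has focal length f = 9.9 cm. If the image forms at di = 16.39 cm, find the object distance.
1/do = 1/f − 1/di → do = 25 cm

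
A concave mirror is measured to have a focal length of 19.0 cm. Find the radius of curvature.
R = 2|f| = 38 cm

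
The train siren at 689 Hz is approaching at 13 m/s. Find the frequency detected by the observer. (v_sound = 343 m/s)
f_obs = f·v/(v − v_s) = 716.1 Hz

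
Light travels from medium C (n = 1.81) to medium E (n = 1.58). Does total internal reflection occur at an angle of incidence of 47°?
θc = arcsin(n₂/n₁) = 60.8°; 47° < θc, so no — the ray refracts.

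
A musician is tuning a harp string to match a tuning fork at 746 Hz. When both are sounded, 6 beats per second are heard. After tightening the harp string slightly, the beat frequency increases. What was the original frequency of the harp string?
752 Hz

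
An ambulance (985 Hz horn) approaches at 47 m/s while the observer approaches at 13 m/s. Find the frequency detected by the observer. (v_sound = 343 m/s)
f_obs = f·(v + v_o)/(v − v_s) = 1185 Hz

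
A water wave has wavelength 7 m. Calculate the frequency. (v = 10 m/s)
f = v/λ = 1.429 Hz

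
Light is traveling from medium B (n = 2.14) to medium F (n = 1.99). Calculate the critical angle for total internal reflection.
θc = arcsin(n₂/n₁) = 68.42°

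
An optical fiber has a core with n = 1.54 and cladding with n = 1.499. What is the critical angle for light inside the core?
θc = arcsin(n_cladding/n_core) = 76.75°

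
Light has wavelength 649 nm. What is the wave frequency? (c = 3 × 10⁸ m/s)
f = c/λ = 4.622 × 10¹⁴ Hz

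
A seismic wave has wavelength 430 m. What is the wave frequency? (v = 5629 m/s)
f = v/λ = 13.09 Hz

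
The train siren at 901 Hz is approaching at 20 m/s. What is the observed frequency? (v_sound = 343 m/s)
f_obs = f·v/(v − v_s) = 956.8 Hz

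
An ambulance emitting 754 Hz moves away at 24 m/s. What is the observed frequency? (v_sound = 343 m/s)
f_obs = f·v/(v + v_s) = 704.7 Hz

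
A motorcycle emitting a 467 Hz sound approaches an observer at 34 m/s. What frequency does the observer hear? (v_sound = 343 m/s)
f_obs = f·v/(v − v_s) = 518.4 Hz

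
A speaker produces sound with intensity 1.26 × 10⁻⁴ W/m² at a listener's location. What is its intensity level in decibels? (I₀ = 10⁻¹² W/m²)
β = 10·log₁₀(I/I₀) = 81 dB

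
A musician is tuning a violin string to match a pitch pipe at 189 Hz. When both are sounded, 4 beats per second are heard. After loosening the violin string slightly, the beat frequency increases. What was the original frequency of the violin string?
185 Hz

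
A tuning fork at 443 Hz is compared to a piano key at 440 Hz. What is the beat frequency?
3 Hz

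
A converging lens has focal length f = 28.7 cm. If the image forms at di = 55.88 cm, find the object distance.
1/do = 1/f − 1/di → do = 59.01 cm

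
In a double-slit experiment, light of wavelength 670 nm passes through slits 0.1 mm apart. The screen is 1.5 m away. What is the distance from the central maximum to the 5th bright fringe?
y = mλL/d = 50.25 mm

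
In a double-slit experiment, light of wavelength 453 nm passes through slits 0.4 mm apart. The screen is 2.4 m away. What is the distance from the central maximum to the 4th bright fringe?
y = mλL/d = 10.87 mm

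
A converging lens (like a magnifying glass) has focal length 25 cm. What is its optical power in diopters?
P = 1/f = 4 D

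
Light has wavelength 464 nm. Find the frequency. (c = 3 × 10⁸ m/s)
f = c/λ = 6.466 × 10¹⁴ Hz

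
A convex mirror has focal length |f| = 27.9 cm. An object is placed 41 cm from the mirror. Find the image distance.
f = −27.9 cm (convex); 1/di = 1/f − 1/do → di = -16.6 cm (virtual image, behind mirror)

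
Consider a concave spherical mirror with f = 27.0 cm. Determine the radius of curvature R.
R = 2|f| = 54 cm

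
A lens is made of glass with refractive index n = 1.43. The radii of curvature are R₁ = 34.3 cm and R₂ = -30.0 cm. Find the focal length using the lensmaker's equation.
1/f = (n − 1)(1/R₁ − 1/R₂) → f = 37.22 cm (converging lens)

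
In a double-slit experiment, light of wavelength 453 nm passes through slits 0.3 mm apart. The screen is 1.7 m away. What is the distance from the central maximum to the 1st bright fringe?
y = mλL/d = 2.567 mm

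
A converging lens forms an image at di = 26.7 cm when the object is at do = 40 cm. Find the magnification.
M = −di/do = -0.6675 (inverted image)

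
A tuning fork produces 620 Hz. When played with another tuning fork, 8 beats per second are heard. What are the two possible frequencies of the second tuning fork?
f₂ = 620 ± 8 Hz → 628 Hz or 612 Hz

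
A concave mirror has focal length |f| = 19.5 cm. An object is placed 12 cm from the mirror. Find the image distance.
f = +19.5 cm (concave); 1/di = 1/f − 1/do → di = -31.2 cm (virtual image, behind mirror)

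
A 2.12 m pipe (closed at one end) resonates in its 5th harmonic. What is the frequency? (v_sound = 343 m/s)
fₙ = nv/(4L) = 202.2 Hz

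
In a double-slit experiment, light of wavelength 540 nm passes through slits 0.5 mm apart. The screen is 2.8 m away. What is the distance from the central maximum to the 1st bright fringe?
y = mλL/d = 3.024 mm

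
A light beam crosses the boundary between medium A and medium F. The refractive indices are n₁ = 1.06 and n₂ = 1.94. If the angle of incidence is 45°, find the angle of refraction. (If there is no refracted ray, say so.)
sin θ₂ = (n₁/n₂)·sin θ₁ = 0.3864 → θ₂ = 22.73°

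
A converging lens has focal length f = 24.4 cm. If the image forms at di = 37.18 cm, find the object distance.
1/do = 1/f − 1/di → do = 70.99 cm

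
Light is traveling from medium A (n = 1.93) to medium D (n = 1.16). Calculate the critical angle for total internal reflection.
θc = arcsin(n₂/n₁) = 36.94°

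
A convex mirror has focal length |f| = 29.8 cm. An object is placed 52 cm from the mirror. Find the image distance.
f = −29.8 cm (convex); 1/di = 1/f − 1/do → di = -18.94 cm (virtual image, behind mirror)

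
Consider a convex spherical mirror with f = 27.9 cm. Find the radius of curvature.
R = 2|f| = 55.8 cm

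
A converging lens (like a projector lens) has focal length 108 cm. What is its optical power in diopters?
P = 1/f = 0.9259 D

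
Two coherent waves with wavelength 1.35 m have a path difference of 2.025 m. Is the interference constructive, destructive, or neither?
destructive — path difference = 1.5λ, an odd multiple of λ/2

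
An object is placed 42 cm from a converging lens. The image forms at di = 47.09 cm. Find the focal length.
1/f = 1/do + 1/di → f = 22.2 cm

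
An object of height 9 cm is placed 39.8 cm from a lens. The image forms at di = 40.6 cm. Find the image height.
hi = (-di/do) × ho = -9.181 cm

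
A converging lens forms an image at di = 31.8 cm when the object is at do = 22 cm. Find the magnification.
M = −di/do = -1.445 (inverted image)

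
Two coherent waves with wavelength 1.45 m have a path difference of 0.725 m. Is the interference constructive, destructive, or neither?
destructive — path difference = 0.5λ, an odd multiple of λ/2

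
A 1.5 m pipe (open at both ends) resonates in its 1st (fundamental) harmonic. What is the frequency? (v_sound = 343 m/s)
fₙ = nv/(2L) = 114.3 Hz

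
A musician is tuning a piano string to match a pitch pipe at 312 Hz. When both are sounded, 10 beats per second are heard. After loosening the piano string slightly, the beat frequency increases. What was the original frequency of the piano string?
302 Hz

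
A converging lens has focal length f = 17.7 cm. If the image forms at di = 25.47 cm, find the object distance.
1/do = 1/f − 1/di → do = 58.02 cm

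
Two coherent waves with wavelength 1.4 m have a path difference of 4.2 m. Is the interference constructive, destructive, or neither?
constructive — path difference = 3λ, a whole number of wavelengths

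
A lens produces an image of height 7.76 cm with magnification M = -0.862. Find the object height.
ho = |hi|/|M| = 9.002 cm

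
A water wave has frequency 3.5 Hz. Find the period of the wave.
T = 1/f = 0.2857 s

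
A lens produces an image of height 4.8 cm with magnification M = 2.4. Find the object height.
ho = |hi|/|M| = 2 cm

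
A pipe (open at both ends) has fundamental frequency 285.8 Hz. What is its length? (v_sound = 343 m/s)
L = v/(2f₁) = 0.6001 m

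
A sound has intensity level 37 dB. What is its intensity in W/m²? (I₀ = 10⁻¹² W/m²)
I = I₀·10^(β/10) = 5.01 × 10⁻⁹ W/m²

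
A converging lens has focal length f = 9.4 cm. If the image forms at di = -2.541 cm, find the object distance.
1/do = 1/f − 1/di → do = 2 cm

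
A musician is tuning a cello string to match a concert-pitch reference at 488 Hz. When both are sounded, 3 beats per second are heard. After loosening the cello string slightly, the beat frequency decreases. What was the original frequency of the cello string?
491 Hz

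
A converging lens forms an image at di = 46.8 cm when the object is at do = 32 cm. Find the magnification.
M = −di/do = -1.462 (inverted image)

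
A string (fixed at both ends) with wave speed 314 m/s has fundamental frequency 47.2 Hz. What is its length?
L = v/(2f₁) = 3.326 m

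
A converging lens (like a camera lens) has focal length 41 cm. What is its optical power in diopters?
P = 1/f = 2.439 D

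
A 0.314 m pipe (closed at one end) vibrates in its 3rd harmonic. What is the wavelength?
λₙ = 4L/n = 0.4187 m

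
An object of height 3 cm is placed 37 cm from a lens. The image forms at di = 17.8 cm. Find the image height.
hi = (-di/do) × ho = -1.443 cm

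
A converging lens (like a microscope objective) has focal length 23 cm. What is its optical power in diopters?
P = 1/f = 4.348 D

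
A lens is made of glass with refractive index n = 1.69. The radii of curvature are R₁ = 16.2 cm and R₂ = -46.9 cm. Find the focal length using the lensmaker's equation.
1/f = (n − 1)(1/R₁ − 1/R₂) → f = 17.45 cm (converging lens)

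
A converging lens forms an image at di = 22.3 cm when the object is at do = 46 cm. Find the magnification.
M = −di/do = -0.4848 (inverted image)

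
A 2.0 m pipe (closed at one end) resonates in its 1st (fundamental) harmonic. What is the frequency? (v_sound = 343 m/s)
fₙ = nv/(4L) = 42.88 Hz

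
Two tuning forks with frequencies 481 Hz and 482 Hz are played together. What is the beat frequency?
1 Hz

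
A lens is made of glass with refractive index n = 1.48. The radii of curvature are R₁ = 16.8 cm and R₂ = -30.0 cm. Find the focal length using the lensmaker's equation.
1/f = (n − 1)(1/R₁ − 1/R₂) → f = 22.44 cm (converging lens)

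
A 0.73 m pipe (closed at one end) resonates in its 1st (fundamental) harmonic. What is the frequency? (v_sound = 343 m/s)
fₙ = nv/(4L) = 117.5 Hz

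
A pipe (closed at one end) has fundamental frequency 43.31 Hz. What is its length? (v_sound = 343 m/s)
L = v/(4f₁) = 1.98 m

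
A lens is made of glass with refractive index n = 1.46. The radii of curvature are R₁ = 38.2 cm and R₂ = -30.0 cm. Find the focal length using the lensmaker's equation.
1/f = (n − 1)(1/R₁ − 1/R₂) → f = 36.53 cm (converging lens)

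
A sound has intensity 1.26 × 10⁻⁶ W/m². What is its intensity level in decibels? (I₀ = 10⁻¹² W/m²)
β = 10·log₁₀(I/I₀) = 61 dB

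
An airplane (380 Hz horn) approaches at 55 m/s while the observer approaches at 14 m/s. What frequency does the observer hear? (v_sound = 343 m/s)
f_obs = f·(v + v_o)/(v − v_s) = 471 Hz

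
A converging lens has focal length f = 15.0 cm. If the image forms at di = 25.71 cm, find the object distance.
1/do = 1/f − 1/di → do = 36.01 cm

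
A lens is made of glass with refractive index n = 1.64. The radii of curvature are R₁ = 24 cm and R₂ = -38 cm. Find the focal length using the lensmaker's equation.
1/f = (n − 1)(1/R₁ − 1/R₂) → f = 22.98 cm (converging lens)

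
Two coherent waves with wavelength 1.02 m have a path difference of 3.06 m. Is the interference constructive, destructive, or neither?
constructive — path difference = 3λ, a whole number of wavelengths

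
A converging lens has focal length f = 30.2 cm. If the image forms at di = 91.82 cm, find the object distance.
1/do = 1/f − 1/di → do = 45 cm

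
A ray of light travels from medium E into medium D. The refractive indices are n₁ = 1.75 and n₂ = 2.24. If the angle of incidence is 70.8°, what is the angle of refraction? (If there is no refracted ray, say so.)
sin θ₂ = (n₁/n₂)·sin θ₁ = 0.7378 → θ₂ = 47.54°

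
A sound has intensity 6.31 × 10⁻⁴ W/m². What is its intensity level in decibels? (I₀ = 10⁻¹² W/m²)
β = 10·log₁₀(I/I₀) = 88 dB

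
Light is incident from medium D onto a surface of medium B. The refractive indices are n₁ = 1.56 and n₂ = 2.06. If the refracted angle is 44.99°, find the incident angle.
sin θ₁ = (n₂/n₁)·sin θ₂ → θ₁ = 69°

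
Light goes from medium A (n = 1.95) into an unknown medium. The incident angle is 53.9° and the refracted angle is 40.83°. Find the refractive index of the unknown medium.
n₂ = n₁·sin θ₁ / sin θ₂ = 2.41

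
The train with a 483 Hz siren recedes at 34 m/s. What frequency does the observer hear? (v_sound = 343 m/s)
f_obs = f·v/(v + v_s) = 439.4 Hz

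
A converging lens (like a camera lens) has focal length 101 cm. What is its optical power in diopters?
P = 1/f = 0.9901 D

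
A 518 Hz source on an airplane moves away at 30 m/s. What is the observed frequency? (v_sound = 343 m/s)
f_obs = f·v/(v + v_s) = 476.3 Hz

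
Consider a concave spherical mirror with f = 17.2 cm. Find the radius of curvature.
R = 2|f| = 34.4 cm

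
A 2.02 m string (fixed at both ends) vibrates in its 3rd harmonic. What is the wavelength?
λₙ = 2L/n = 1.347 m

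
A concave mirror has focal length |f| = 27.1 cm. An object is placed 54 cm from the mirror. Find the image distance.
f = +27.1 cm (concave); 1/di = 1/f − 1/do → di = 54.4 cm (real image, in front of mirror)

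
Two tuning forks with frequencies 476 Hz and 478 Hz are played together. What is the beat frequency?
2 Hz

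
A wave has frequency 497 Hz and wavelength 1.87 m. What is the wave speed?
v = fλ = 929.4 m/s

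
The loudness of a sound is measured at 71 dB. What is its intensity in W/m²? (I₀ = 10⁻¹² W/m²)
I = I₀·10^(β/10) = 1.26 × 10⁻⁵ W/m²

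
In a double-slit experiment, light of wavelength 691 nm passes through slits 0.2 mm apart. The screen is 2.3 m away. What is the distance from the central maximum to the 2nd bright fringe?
y = mλL/d = 15.89 mm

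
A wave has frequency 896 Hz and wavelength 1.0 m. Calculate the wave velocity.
v = fλ = 896 m/s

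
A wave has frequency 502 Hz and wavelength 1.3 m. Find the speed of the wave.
v = fλ = 652.6 m/s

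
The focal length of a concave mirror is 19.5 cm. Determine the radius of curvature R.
R = 2|f| = 39 cm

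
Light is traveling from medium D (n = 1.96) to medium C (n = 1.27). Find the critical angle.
θc = arcsin(n₂/n₁) = 40.39°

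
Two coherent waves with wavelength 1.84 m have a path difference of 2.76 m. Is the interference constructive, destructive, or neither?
destructive — path difference = 1.5λ, an odd multiple of λ/2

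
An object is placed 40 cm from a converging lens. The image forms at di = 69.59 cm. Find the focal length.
1/f = 1/do + 1/di → f = 25.4 cm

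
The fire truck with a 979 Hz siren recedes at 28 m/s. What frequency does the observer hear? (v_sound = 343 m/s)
f_obs = f·v/(v + v_s) = 905.1 Hz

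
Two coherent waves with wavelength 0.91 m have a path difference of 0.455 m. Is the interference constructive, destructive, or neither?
destructive — path difference = 0.5λ, an odd multiple of λ/2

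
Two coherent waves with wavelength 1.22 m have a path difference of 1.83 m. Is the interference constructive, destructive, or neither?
destructive — path difference = 1.5λ, an odd multiple of λ/2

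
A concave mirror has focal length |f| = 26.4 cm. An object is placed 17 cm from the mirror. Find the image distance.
f = +26.4 cm (concave); 1/di = 1/f − 1/do → di = -47.74 cm (virtual image, behind mirror)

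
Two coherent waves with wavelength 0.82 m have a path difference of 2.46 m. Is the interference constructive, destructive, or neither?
constructive — path difference = 3λ, a whole number of wavelengths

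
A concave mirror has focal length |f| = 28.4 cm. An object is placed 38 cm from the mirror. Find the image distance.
f = +28.4 cm (concave); 1/di = 1/f − 1/do → di = 112.4 cm (real image, in front of mirror)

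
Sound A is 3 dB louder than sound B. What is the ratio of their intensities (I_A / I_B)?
I_A/I_B = 10^(Δβ/10) = 1.995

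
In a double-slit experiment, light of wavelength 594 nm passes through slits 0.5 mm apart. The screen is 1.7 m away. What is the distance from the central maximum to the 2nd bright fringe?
y = mλL/d = 4.039 mm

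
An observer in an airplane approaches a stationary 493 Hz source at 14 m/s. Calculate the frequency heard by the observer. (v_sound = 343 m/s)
f_obs = f·(v + v_o)/v = 513.1 Hz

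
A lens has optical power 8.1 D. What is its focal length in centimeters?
f = 1/P = 12.35 cm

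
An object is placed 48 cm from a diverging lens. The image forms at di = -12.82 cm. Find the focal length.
1/f = 1/do + 1/di → f = -17.49 cm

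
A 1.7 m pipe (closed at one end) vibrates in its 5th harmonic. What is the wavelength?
λₙ = 4L/n = 1.36 m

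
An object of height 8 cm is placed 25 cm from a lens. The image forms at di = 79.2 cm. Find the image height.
hi = (-di/do) × ho = -25.34 cm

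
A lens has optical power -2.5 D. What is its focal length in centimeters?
f = 1/P = -40 cm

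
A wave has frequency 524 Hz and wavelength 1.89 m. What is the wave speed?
v = fλ = 990.4 m/s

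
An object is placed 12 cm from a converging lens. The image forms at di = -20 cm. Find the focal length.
1/f = 1/do + 1/di → f = 30 cm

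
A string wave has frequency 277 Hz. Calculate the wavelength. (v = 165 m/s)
λ = v/f = 0.5957 m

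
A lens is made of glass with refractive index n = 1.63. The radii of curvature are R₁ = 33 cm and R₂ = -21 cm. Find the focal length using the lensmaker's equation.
1/f = (n − 1)(1/R₁ − 1/R₂) → f = 20.37 cm (converging lens)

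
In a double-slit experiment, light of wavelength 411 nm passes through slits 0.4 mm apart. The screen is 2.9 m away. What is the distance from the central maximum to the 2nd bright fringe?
y = mλL/d = 5.959 mm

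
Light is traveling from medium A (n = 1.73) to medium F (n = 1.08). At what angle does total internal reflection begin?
θc = arcsin(n₂/n₁) = 38.63°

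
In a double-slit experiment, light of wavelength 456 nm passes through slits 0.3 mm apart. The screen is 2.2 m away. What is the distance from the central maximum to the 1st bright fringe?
y = mλL/d = 3.344 mm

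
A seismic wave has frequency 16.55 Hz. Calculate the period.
T = 1/f = 0.06042 s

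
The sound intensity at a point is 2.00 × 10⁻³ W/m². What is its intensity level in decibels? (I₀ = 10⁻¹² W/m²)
β = 10·log₁₀(I/I₀) = 93.01 dB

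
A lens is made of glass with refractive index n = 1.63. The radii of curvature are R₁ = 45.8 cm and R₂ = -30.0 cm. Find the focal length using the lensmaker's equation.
1/f = (n − 1)(1/R₁ − 1/R₂) → f = 28.77 cm (converging lens)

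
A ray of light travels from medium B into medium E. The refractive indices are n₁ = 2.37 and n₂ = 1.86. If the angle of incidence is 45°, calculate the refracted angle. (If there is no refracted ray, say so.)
sin θ₂ = (n₁/n₂)·sin θ₁ = 0.901 → θ₂ = 64.29°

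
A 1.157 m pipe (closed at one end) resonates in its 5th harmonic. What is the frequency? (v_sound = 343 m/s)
fₙ = nv/(4L) = 370.6 Hz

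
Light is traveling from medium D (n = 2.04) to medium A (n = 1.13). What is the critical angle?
θc = arcsin(n₂/n₁) = 33.64°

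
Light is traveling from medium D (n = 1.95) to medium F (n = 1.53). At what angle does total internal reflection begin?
θc = arcsin(n₂/n₁) = 51.69°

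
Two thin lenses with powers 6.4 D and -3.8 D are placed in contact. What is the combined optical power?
P_total = P₁ + P₂ = 2.6 D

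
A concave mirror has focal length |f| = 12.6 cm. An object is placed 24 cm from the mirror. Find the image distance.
f = +12.6 cm (concave); 1/di = 1/f − 1/do → di = 26.53 cm (real image, in front of mirror)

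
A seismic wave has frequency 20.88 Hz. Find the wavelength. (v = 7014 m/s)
λ = v/f = 335.9 m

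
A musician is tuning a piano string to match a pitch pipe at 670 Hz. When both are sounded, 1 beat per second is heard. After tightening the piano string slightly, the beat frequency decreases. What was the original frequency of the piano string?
669 Hz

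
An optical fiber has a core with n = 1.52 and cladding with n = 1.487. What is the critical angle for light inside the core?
θc = arcsin(n_cladding/n_core) = 78.04°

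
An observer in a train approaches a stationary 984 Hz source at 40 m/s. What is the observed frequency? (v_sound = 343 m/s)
f_obs = f·(v + v_o)/v = 1099 Hz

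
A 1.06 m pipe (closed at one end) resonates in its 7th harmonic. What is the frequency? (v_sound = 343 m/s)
fₙ = nv/(4L) = 566.3 Hz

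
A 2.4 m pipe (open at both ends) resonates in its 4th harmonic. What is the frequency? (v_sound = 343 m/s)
fₙ = nv/(2L) = 285.8 Hz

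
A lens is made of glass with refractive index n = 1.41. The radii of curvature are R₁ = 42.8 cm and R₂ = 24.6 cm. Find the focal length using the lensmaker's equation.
1/f = (n − 1)(1/R₁ − 1/R₂) → f = -141.1 cm (diverging lens)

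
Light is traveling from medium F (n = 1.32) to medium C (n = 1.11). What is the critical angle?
θc = arcsin(n₂/n₁) = 57.24°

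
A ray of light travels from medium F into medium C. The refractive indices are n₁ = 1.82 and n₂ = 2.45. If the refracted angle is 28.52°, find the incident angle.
sin θ₁ = (n₂/n₁)·sin θ₂ → θ₁ = 40°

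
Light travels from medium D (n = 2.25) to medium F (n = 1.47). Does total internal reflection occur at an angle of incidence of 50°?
θc = arcsin(n₂/n₁) = 40.79°; 50° > θc, so yes — total internal reflection.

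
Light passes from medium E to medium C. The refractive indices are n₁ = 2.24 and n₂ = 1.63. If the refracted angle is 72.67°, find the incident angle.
sin θ₁ = (n₂/n₁)·sin θ₂ → θ₁ = 44°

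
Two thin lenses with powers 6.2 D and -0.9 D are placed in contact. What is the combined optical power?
P_total = P₁ + P₂ = 5.3 D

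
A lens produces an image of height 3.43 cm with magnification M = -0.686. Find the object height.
ho = |hi|/|M| = 5 cm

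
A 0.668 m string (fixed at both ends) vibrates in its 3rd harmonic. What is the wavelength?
λₙ = 2L/n = 0.4453 m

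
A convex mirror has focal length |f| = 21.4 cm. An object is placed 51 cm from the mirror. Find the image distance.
f = −21.4 cm (convex); 1/di = 1/f − 1/do → di = -15.07 cm (virtual image, behind mirror)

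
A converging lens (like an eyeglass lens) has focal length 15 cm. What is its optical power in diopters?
P = 1/f = 6.667 D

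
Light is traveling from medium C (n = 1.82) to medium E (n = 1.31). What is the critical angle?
θc = arcsin(n₂/n₁) = 46.04°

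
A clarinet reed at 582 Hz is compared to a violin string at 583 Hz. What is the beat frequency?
1 Hz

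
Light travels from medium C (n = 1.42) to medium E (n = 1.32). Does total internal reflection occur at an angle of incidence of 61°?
θc = arcsin(n₂/n₁) = 68.37°; 61° < θc, so no — the ray refracts.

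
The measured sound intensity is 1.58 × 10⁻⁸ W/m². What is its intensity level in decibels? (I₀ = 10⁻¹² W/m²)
β = 10·log₁₀(I/I₀) = 41.99 dB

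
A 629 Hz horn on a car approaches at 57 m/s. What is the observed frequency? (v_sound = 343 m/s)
f_obs = f·v/(v − v_s) = 754.4 Hz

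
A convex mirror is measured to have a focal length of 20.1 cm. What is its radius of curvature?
R = 2|f| = 40.2 cm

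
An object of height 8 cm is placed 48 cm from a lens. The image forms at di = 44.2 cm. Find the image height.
hi = (-di/do) × ho = -7.367 cm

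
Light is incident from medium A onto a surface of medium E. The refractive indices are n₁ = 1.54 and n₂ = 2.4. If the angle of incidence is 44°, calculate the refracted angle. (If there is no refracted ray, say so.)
sin θ₂ = (n₁/n₂)·sin θ₁ = 0.4457 → θ₂ = 26.47°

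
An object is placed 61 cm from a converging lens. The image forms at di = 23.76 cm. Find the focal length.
1/f = 1/do + 1/di → f = 17.1 cm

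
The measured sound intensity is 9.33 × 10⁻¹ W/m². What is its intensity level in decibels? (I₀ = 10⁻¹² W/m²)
β = 10·log₁₀(I/I₀) = 119.7 dB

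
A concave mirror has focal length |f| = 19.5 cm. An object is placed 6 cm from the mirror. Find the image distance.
f = +19.5 cm (concave); 1/di = 1/f − 1/do → di = -8.667 cm (virtual image, behind mirror)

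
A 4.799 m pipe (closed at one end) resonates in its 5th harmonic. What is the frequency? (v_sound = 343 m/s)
fₙ = nv/(4L) = 89.34 Hz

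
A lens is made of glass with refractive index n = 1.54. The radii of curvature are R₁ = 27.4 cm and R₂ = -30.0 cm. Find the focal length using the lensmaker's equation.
1/f = (n − 1)(1/R₁ − 1/R₂) → f = 26.52 cm (converging lens)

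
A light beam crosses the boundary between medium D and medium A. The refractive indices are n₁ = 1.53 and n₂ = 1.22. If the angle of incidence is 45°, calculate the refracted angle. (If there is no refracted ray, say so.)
sin θ₂ = (n₁/n₂)·sin θ₁ = 0.8868 → θ₂ = 62.47°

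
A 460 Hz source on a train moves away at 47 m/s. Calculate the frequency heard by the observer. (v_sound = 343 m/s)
f_obs = f·v/(v + v_s) = 404.6 Hz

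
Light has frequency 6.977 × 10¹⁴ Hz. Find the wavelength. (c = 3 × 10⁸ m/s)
λ = c/f = 430 nm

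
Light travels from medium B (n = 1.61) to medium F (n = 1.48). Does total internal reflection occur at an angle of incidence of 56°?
θc = arcsin(n₂/n₁) = 66.82°; 56° < θc, so no — the ray refracts.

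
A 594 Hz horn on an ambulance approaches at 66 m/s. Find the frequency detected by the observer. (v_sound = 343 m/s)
f_obs = f·v/(v − v_s) = 735.5 Hz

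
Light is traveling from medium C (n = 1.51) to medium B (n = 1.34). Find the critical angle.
θc = arcsin(n₂/n₁) = 62.55°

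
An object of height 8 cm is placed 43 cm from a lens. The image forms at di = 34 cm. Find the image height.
hi = (-di/do) × ho = -6.326 cm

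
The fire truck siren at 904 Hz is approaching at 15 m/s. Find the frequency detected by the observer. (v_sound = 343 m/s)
f_obs = f·v/(v − v_s) = 945.3 Hz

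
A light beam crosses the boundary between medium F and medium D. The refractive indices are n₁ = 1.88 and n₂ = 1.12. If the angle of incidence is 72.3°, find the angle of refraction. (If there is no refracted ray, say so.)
sin θ₂ = (n₁/n₂)·sin θ₁ = 1.599 > 1, so there is no refracted ray — the light undergoes total internal reflection.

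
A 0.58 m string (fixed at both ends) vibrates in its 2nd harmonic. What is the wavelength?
λₙ = 2L/n = 0.58 m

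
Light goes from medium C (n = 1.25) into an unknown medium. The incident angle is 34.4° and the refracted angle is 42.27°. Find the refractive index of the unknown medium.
n₂ = n₁·sin θ₁ / sin θ₂ = 1.05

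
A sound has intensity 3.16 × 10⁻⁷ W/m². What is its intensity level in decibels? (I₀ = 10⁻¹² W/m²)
β = 10·log₁₀(I/I₀) = 55 dB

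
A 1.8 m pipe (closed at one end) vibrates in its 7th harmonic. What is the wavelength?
λₙ = 4L/n = 1.029 m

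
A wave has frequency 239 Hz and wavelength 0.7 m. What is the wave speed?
v = fλ = 167.3 m/s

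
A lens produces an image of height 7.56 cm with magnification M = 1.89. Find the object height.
ho = |hi|/|M| = 4 cm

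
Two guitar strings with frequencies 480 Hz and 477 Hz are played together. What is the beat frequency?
3 Hz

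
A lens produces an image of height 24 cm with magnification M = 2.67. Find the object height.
ho = |hi|/|M| = 8.989 cm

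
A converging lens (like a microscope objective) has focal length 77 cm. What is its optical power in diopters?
P = 1/f = 1.299 D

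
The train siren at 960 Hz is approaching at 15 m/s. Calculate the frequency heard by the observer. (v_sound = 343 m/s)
f_obs = f·v/(v − v_s) = 1004 Hz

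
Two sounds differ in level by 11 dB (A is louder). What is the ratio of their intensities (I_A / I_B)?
I_A/I_B = 10^(Δβ/10) = 12.59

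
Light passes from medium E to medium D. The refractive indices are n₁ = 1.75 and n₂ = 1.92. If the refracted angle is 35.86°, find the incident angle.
sin θ₁ = (n₂/n₁)·sin θ₂ → θ₁ = 39.99°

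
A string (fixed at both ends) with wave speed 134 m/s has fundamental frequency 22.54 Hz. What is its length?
L = v/(2f₁) = 2.972 m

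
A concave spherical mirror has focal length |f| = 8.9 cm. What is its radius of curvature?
R = 2|f| = 17.8 cm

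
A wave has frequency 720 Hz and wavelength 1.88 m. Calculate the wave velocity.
v = fλ = 1354 m/s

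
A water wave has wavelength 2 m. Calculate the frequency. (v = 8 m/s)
f = v/λ = 4 Hz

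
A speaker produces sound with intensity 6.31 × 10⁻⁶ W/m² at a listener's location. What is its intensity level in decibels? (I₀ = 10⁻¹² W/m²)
β = 10·log₁₀(I/I₀) = 68 dB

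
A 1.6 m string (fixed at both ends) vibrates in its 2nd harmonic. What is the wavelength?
λₙ = 2L/n = 1.6 m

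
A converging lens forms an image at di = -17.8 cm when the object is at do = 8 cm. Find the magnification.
M = −di/do = 2.225 (upright image)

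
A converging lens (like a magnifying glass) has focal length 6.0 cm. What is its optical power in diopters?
P = 1/f = 16.67 D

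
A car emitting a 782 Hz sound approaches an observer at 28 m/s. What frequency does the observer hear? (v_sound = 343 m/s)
f_obs = f·v/(v − v_s) = 851.5 Hz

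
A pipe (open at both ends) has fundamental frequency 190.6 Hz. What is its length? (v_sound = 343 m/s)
L = v/(2f₁) = 0.8998 m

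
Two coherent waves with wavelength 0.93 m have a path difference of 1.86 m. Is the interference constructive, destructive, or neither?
constructive — path difference = 2λ, a whole number of wavelengths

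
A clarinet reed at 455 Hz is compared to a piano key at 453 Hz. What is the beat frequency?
2 Hz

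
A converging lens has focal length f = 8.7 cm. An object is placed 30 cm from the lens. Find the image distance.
1/di = 1/f − 1/do → di = 12.25 cm (real image)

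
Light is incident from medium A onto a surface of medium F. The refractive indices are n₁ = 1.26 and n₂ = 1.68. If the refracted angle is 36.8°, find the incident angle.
sin θ₁ = (n₂/n₁)·sin θ₂ → θ₁ = 53.01°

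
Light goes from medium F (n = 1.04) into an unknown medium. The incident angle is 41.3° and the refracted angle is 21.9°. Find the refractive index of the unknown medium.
n₂ = n₁·sin θ₁ / sin θ₂ = 1.84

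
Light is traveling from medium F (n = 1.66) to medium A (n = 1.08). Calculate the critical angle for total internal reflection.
θc = arcsin(n₂/n₁) = 40.59°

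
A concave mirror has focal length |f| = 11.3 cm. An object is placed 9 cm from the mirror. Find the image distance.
f = +11.3 cm (concave); 1/di = 1/f − 1/do → di = -44.22 cm (virtual image, behind mirror)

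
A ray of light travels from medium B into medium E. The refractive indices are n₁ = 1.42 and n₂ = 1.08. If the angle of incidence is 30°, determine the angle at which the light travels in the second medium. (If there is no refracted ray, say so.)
sin θ₂ = (n₁/n₂)·sin θ₁ = 0.6574 → θ₂ = 41.1°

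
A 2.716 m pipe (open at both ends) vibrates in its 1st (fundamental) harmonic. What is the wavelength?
λₙ = 2L/n = 5.432 m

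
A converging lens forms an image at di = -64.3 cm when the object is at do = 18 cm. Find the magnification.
M = −di/do = 3.572 (upright image)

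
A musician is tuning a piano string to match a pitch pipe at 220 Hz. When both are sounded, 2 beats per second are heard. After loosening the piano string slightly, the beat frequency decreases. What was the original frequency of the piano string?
222 Hz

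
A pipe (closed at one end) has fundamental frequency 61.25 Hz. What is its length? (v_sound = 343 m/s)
L = v/(4f₁) = 1.4 m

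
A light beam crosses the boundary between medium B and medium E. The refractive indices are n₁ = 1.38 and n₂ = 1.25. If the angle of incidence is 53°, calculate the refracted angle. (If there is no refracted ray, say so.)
sin θ₂ = (n₁/n₂)·sin θ₁ = 0.8817 → θ₂ = 61.85°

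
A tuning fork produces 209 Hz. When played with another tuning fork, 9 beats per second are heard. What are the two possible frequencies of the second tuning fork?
f₂ = 209 ± 9 Hz → 218 Hz or 200 Hz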